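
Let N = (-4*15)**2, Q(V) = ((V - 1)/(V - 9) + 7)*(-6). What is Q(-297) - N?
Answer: -186040/51 ≈ -3647.8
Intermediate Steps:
Q(V) = -42 - 6*(-1 + V)/(-9 + V) (Q(V) = ((-1 + V)/(-9 + V) + 7)*(-6) = (7 + (-1 + V)/(-9 + V))*(-6) = -42 - 6*(-1 + V)/(-9 + V))
N = 3600 (N = (-60)**2 = 3600)
Q(-297) - N = 48*(8 - 1*(-297))/(-9 - 297) - 1*3600 = 48*(8 + 297)/(-306) - 3600 = 48*(-1/306)*305 - 3600 = -2440/51 - 3600 = -186040/51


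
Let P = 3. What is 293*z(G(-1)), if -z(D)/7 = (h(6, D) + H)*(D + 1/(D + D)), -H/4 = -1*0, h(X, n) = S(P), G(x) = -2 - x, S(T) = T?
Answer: 18459/2 ≈ 9229.5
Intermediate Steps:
h(X, n) = 3
H = 0 (H = -(-4)*0 = -4*0 = 0)
z(D) = -21*D - 21/(2*D) (z(D) = -7*(3 + 0)*(D + 1/(D + D)) = -21*(D + 1/(2*D)) = -7*(3*D + 3/(2*D)) = -21*D - 21/(2*D))
293*z(G(-1)) = 293*(-21*(-2 - 1*(-1)) - 21/(2*(-2 - 1*(-1)))) = 293*(-21*(-2 + 1) - 21/(2*(-2 + 1))) = 293*(-21*(-1) - 21/2/(-1)) = 293*(21 - 21/2*(-1)) = 293*(21 + 21/2) = 293*(63/2) = 18459/2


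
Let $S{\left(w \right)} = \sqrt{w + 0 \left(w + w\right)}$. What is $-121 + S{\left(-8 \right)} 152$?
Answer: $-121 + 304 i \sqrt{2} \approx -121.0 + 429.92 i$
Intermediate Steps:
$S{\left(w \right)} = \sqrt{w}$ ($S{\left(w \right)} = \sqrt{w + 0 \cdot 2 w} = \sqrt{w + 0} = \sqrt{w}$)
$-121 + S{\left(-8 \right)} 152 = -121 + \sqrt{-8} \cdot 152 = -121 + 2 i \sqrt{2} \cdot 152 = -121 + 304 i \sqrt{2}$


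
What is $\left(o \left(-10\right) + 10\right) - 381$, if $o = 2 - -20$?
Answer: $-591$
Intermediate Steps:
$o = 22$ ($o = 2 + 20 = 22$)
$\left(o \left(-10\right) + 10\right) - 381 = \left(22 \left(-10\right) + 10\right) - 381 = \left(-220 + 10\right) - 381 = -210 - 381 = -591$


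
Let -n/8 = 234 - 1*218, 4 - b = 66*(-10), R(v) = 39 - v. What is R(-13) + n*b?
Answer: -84940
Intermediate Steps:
b = 664 (b = 4 - 66*(-10) = 4 - 1*(-660) = 4 + 660 = 664)
n = -128 (n = -8*(234 - 1*218) = -8*(234 - 218) = -8*16 = -128)
R(-13) + n*b = (39 - 1*(-13)) - 128*664 = (39 + 13) - 84992 = 52 - 84992 = -84940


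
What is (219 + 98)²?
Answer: 100489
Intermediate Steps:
(219 + 98)² = 317² = 100489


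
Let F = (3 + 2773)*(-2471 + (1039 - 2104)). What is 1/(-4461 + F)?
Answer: -1/9820397 ≈ -1.0183e-7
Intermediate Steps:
F = -9815936 (F = 2776*(-2471 - 1065) = 2776*(-3536) = -9815936)
1/(-4461 + F) = 1/(-4461 - 9815936) = 1/(-9820397) = -1/9820397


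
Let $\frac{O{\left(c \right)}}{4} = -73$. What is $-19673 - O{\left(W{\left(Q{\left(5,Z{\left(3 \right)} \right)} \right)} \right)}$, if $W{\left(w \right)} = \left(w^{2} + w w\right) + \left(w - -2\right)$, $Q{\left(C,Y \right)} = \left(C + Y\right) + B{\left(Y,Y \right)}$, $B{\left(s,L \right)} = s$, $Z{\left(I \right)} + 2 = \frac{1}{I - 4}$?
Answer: $-19381$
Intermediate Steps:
$Z{\left(I \right)} = -2 + \frac{1}{-4 + I}$ ($Z{\left(I \right)} = -2 + \frac{1}{I - 4} = -2 + \frac{1}{-4 + I}$)
$Q{\left(C,Y \right)} = C + 2 Y$ ($Q{\left(C,Y \right)} = \left(C + Y\right) + Y = C + 2 Y$)
$W{\left(w \right)} = 2 + w + 2 w^{2}$ ($W{\left(w \right)} = \left(w^{2} + w^{2}\right) + \left(w + 2\right) = 2 w^{2} + \left(2 + w\right) = 2 + w + 2 w^{2}$)
$O{\left(c \right)} = -292$ ($O{\left(c \right)} = 4 \left(-73\right) = -292$)
$-19673 - O{\left(W{\left(Q{\left(5,Z{\left(3 \right)} \right)} \right)} \right)} = -19673 - -292 = -19673 + 292 = -19381$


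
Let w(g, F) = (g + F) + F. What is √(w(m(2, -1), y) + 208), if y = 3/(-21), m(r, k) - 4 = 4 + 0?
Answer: √10570/7 ≈ 14.687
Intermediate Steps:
m(r, k) = 8 (m(r, k) = 4 + (4 + 0) = 4 + 4 = 8)
y = -⅐ (y = 3*(-1/21) = -⅐ ≈ -0.14286)
w(g, F) = g + 2*F (w(g, F) = (F + g) + F = g + 2*F)
√(w(m(2, -1), y) + 208) = √((8 + 2*(-⅐)) + 208) = √((8 - 2/7) + 208) = √(54/7 + 208) = √(1510/7) = √10570/7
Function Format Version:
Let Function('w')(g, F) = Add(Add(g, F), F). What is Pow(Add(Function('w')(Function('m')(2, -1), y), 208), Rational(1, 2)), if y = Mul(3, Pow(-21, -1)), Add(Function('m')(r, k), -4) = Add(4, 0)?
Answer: Mul(Rational(1, 7), Pow(10570, Rational(1, 2))) ≈ 14.687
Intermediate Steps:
Function('m')(r, k) = 8 (Function('m')(r, k) = Add(4, Add(4, 0)) = Add(4, 4) = 8)
y = Rational(-1, 7) (y = Mul(3, Rational(-1, 21)) = Rational(-1, 7) ≈ -0.14286)
Function('w')(g, F) = Add(g, Mul(2, F)) (Function('w')(g, F) = Add(Add(F, g), F) = Add(g, Mul(2, F)))
Pow(Add(Function('w')(Function('m')(2, -1), y), 208), Rational(1, 2)) = Pow(Add(Add(8, Mul(2, Rational(-1, 7))), 208), Rational(1, 2)) = Pow(Add(Add(8, Rational(-2, 7)), 208), Rational(1, 2)) = Pow(Add(Rational(54, 7), 208), Rational(1, 2)) = Pow(Rational(1510, 7), Rational(1, 2)) = Mul(Rational(1, 7), Pow(10570, Rational(1, 2)))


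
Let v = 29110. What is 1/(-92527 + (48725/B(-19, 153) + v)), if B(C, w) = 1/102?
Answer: 1/4906533 ≈ 2.0381e-7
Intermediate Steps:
B(C, w) = 1/102
1/(-92527 + (48725/B(-19, 153) + v)) = 1/(-92527 + (48725/(1/102) + 29110)) = 1/(-92527 + (48725*102 + 29110)) = 1/(-92527 + (4969950 + 29110)) = 1/(-92527 + 4999060) = 1/4906533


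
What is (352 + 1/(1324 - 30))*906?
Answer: 206336517/647 ≈ 3.1891e+5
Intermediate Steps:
(352 + 1/(1324 - 30))*906 = (352 + 1/1294)*906 = (455489/1294)*906 = 206336517/647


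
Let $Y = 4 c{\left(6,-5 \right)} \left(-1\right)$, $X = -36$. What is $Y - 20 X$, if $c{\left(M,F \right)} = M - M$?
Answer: $720$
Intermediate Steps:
$c{\left(M,F \right)} = 0$
$Y = 0$ ($Y = 4 \cdot 0 \left(-1\right) = 0 \left(-1\right) = 0$)
$Y - 20 X = 0 - -720 = 0 + 720 = 720$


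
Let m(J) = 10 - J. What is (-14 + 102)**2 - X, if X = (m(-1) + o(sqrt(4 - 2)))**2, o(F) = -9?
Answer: 7740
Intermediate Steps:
X = 4 (X = ((10 - 1*(-1)) - 9)**2 = ((10 + 1) - 9)**2 = (11 - 9)**2 = 2**2 = 4)
(-14 + 102)**2 - X = (-14 + 102)**2 - 1*4 = 88**2 - 4 = 7744 - 4 = 7740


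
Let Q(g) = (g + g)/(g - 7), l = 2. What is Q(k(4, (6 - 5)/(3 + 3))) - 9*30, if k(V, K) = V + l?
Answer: -282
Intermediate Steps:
k(V, K) = 2 + V (k(V, K) = V + 2 = 2 + V)
Q(g) = 2*g/(-7 + g) (Q(g) = (2*g)/(-7 + g) = 2*g/(-7 + g))
Q(k(4, (6 - 5)/(3 + 3))) - 9*30 = 2*(2 + 4)/(-7 + (2 + 4)) - 9*30 = 2*6/(-7 + 6) - 270 = 2*6/(-1) - 270 = 2*6*(-1) - 270 = -12 - 270 = -282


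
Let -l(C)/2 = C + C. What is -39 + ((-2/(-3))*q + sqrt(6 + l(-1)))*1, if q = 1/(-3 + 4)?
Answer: -115/3 + sqrt(10) ≈ -35.171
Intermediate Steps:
l(C) = -4*C (l(C) = -2*(C + C) = -4*C)
q = 1 (q = 1/1 = 1)
-39 + ((-2/(-3))*q + sqrt(6 + l(-1)))*1 = -39 + (-2/(-3)*1 + sqrt(6 - 4*(-1)))*1 = -39 + (-2*(-1/3)*1 + sqrt(6 + 4))*1 = -39 + ((2/3)*1 + sqrt(10))*1 = -39 + (2/3 + sqrt(10))*1 = -39 + (2/3 + sqrt(10)) = -115/3 + sqrt(10)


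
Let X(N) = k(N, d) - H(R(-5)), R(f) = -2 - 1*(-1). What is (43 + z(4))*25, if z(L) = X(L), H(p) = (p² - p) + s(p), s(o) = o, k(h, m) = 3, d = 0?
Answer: 1125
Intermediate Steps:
R(f) = -1 (R(f) = -2 + 1 = -1)
H(p) = p² (H(p) = (p² - p) + p = p²)
X(N) = 2 (X(N) = 3 - 1*(-1)² = 3 - 1*1 = 3 - 1 = 2)
z(L) = 2
(43 + z(4))*25 = (43 + 2)*25 = 45*25 = 1125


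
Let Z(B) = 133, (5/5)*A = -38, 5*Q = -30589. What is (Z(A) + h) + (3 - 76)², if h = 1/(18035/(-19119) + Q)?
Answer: 3194839859297/584921266 ≈ 5462.0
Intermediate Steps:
Q = -30589/5 (Q = (⅕)*(-30589) = -30589/5 ≈ -6117.8)
A = -38
h = -95595/584921266 (h = 1/(18035/(-19119) - 30589/5) = 1/(18035*(-1/19119) - 30589/5) = 1/(-18035/19119 - 30589/5) = 1/(-584921266/95595) = -95595/584921266 ≈ -0.00016343)
(Z(A) + h) + (3 - 76)² = (133 - 95595/584921266) + (3 - 76)² = 77794432783/584921266 + (-73)² = 77794432783/584921266 + 5329 = 3194839859297/584921266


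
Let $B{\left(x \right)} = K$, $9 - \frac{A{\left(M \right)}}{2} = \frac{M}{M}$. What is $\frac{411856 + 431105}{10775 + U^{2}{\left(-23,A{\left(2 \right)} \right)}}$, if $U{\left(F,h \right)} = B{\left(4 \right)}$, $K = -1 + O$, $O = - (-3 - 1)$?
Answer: $\frac{842961}{10784} \approx 78.168$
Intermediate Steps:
$A{\left(M \right)} = 16$ ($A{\left(M \right)} = 18 - 2 \frac{M}{M} = 18 - 2 = 16$)
$O = 4$ ($O = - (-3 - 1) = \left(-1\right) \left(-4\right) = 4$)
$K = 3$ ($K = -1 + 4 = 3$)
$B{\left(x \right)} = 3$
$U{\left(F,h \right)} = 3$
$\frac{411856 + 431105}{10775 + U^{2}{\left(-23,A{\left(2 \right)} \right)}} = \frac{411856 + 431105}{10775 + 3^{2}} = \frac{842961}{10775 + 9} = \frac{842961}{10784}$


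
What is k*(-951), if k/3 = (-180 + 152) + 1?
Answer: 77031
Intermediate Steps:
k = -81 (k = 3*((-180 + 152) + 1) = 3*(-28 + 1) = 3*(-27) = -81)
k*(-951) = -81*(-951) = 77031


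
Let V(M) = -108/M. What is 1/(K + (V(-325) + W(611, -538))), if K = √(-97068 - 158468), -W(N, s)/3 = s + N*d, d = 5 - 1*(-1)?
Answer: -247787475/2331903071216 - 105625*I*√15971/2331903071216 ≈ -0.00010626 - 5.7243e-6*I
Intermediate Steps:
d = 6 (d = 5 + 1 = 6)
W(N, s) = -18*N - 3*s (W(N, s) = -3*(s + N*6) = -3*(s + 6*N) = -18*N - 3*s)
K = 4*I*√15971 (K = √(-255536) = 4*I*√15971 ≈ 505.51*I)
1/(K + (V(-325) + W(611, -538))) = 1/(4*I*√15971 + (-108/(-325) + (-18*611 - 3*(-538)))) = 1/(4*I*√15971 + (-108*(-1/325) + (-10998 + 1614))) = 1/(4*I*√15971 + (108/325 - 9384)) = 1/(4*I*√15971 - 3049692/325) = 1/(-3049692/325 + 4*I*√15971)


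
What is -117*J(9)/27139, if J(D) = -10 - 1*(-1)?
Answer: 1053/27139 ≈ 0.038800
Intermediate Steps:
J(D) = -9 (J(D) = -10 + 1 = -9)
-117*J(9)/27139 = -117*(-9)/27139 = 1053*(1/27139) = 1053/27139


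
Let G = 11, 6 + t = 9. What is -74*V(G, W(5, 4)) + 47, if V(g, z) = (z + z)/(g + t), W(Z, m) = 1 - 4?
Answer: 551/7 ≈ 78.714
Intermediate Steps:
W(Z, m) = -3
t = 3 (t = -6 + 9 = 3)
V(g, z) = 2*z/(3 + g) (V(g, z) = (z + z)/(g + 3) = (2*z)/(3 + g) = 2*z/(3 + g))
-74*V(G, W(5, 4)) + 47 = -148*(-3)/(3 + 11) + 47 = -148*(-3)/14 + 47 = -74*(-3/7) + 47 = 222/7 + 47 = 551/7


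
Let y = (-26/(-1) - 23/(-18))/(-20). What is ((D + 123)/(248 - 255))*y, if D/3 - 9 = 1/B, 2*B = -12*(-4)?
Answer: 589691/20160 ≈ 29.251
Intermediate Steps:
B = 24 (B = (-12*(-4))/2 = (1/2)*48 = 24)
D = 217/8 (D = 27 + 3/24 = 27 + 3*(1/24) = 27 + 1/8 = 217/8 ≈ 27.125)
y = -491/360 (y = (-26*(-1) - 23*(-1/18))*(-1/20) = (26 + 23/18)*(-1/20) = (491/18)*(-1/20) = -491/360 ≈ -1.3639)
((D + 123)/(248 - 255))*y = ((217/8 + 123)/(248 - 255))*(-491/360) = ((1201/8)/(-7))*(-491/360) = ((1201/8)*(-1/7))*(-491/360) = -1201/56*(-491/360) = 589691/20160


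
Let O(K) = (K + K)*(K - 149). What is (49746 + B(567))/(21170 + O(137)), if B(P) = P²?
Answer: 371235/17882 ≈ 20.760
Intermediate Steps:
O(K) = 2*K*(-149 + K) (O(K) = (2*K)*(-149 + K) = 2*K*(-149 + K))
(49746 + B(567))/(21170 + O(137)) = (49746 + 567²)/(21170 + 2*137*(-149 + 137)) = (49746 + 321489)/(21170 + 2*137*(-12)) = 371235/(21170 - 3288) = 371235/17882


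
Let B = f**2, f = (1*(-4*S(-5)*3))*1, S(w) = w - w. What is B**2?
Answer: 0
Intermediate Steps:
S(w) = 0
f = 0 (f = (1*(-4*0*3))*1 = (1*(0*3))*1 = (1*0)*1 = 0*1 = 0)
B = 0 (B = 0**2 = 0)
B**2 = 0**2 = 0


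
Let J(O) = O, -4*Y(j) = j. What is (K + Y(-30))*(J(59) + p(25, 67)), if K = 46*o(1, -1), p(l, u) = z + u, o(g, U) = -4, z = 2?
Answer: -22592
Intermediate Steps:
p(l, u) = 2 + u
Y(j) = -j/4
K = -184 (K = 46*(-4) = -184)
(K + Y(-30))*(J(59) + p(25, 67)) = (-184 - 1/4*(-30))*(59 + (2 + 67)) = (-184 + 15/2)*(59 + 69) = -353/2*128 = -22592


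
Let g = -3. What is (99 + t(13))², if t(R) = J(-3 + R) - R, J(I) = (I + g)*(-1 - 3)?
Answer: 3364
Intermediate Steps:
J(I) = 12 - 4*I (J(I) = (I - 3)*(-1 - 3) = (-3 + I)*(-4) = 12 - 4*I)
t(R) = 24 - 5*R (t(R) = (12 - 4*(-3 + R)) - R = (12 + (12 - 4*R)) - R = (24 - 4*R) - R = 24 - 5*R)
(99 + t(13))² = (99 + (24 - 5*13))² = (99 + (24 - 65))² = (99 - 41)² = 58² = 3364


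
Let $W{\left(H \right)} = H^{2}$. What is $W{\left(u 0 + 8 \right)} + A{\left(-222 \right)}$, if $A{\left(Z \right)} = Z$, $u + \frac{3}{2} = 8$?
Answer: $-158$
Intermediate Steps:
$u = \frac{13}{2}$ ($u = - \frac{3}{2} + 8 = \frac{13}{2} \approx 6.5$)
$W{\left(u 0 + 8 \right)} + A{\left(-222 \right)} = \left(\frac{13}{2} \cdot 0 + 8\right)^{2} - 222 = \left(0 + 8\right)^{2} - 222 = 8^{2} - 222 = 64 - 222 = -158$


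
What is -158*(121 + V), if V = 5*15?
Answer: -30968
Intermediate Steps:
V = 75
-158*(121 + V) = -158*(121 + 75) = -158*196 = -30968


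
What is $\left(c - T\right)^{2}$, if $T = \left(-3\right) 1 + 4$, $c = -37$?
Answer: $1444$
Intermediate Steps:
$T = 1$ ($T = -3 + 4 = 1$)
$\left(c - T\right)^{2} = \left(-37 - 1\right)^{2} = \left(-38\right)^{2} = 1444$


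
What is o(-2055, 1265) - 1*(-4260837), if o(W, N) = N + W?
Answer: 4260047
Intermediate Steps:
o(-2055, 1265) - 1*(-4260837) = (1265 - 2055) - 1*(-4260837) = -790 + 4260837 = 4260047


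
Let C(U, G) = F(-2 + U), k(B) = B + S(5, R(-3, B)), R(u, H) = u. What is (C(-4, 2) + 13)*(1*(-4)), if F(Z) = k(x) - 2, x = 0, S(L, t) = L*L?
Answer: -144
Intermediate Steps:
S(L, t) = L²
k(B) = 25 + B (k(B) = B + 5² = B + 25 = 25 + B)
F(Z) = 23 (F(Z) = (25 + 0) - 2 = 25 - 2 = 23)
C(U, G) = 23
(C(-4, 2) + 13)*(1*(-4)) = (23 + 13)*(1*(-4)) = 36*(-4) = -144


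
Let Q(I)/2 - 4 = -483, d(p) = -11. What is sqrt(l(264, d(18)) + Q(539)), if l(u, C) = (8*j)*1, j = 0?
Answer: I*sqrt(958) ≈ 30.952*I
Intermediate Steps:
l(u, C) = 0 (l(u, C) = (8*0)*1 = 0*1 = 0)
Q(I) = -958 (Q(I) = 8 + 2*(-483) = 8 - 966 = -958)
sqrt(l(264, d(18)) + Q(539)) = sqrt(0 - 958) = sqrt(-958) = I*sqrt(958)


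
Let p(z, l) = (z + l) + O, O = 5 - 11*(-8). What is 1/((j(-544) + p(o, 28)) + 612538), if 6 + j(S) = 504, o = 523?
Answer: 1/613680 ≈ 1.6295e-6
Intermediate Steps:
O = 93 (O = 5 + 88 = 93)
p(z, l) = 93 + l + z (p(z, l) = (z + l) + 93 = (l + z) + 93 = 93 + l + z)
j(S) = 498 (j(S) = -6 + 504 = 498)
1/((j(-544) + p(o, 28)) + 612538) = 1/((498 + (93 + 28 + 523)) + 612538) = 1/((498 + 644) + 612538) = 1/(1142 + 612538) = 1/613680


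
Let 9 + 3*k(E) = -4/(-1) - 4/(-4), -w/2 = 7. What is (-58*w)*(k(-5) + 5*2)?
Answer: 21112/3 ≈ 7037.3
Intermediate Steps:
w = -14 (w = -2*7 = -14)
k(E) = -4/3 (k(E) = -3 + (-4/(-1) - 4/(-4))/3 = -3 + (-4*(-1) - 4*(-¼))/3 = -3 + (4 + 1)/3 = -3 + (⅓)*5 = -3 + 5/3 = -4/3)
(-58*w)*(k(-5) + 5*2) = (-58*(-14))*(-4/3 + 5*2) = 812*(-4/3 + 10) = 812*(26/3) = 21112/3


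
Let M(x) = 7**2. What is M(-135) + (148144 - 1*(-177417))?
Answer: 325610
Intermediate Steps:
M(x) = 49
M(-135) + (148144 - 1*(-177417)) = 49 + (148144 - 1*(-177417)) = 49 + (148144 + 177417) = 49 + 325561 = 325610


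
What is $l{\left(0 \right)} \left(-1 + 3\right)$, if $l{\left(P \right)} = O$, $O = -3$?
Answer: $-6$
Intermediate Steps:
$l{\left(P \right)} = -3$
$l{\left(0 \right)} \left(-1 + 3\right) = - 3 \left(-1 + 3\right) = \left(-3\right) 2 = -6$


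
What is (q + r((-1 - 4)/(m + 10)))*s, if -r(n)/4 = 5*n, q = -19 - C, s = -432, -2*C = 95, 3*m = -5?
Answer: -17496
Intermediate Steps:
m = -5/3 (m = (⅓)*(-5) = -5/3 ≈ -1.6667)
C = -95/2 (C = -½*95 = -95/2 ≈ -47.500)
q = 57/2 (q = -19 - 1*(-95/2) = -19 + 95/2 = 57/2 ≈ 28.500)
r(n) = -20*n
(q + r((-1 - 4)/(m + 10)))*s = (57/2 - 20*(-1 - 4)/(-5/3 + 10))*(-432) = (57/2 - (-100)/25/3)*(-432) = (57/2 - (-100)*3/25)*(-432) = (57/2 - 20*(-⅗))*(-432) = (57/2 + 12)*(-432) = (81/2)*(-432) = -17496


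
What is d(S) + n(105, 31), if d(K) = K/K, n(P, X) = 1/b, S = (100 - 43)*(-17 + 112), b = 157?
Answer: 158/157 ≈ 1.0064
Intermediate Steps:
S = 5415 (S = 57*95 = 5415)
n(P, X) = 1/157
d(K) = 1
d(S) + n(105, 31) = 1 + 1/157 = 158/157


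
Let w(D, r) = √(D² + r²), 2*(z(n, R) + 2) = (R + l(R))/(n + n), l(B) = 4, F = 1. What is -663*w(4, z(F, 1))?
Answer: -663*√265/4 ≈ -2698.2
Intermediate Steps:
z(n, R) = -2 + (4 + R)/(4*n) (z(n, R) = -2 + ((R + 4)/(n + n))/2 = -2 + ((4 + R)/((2*n)))/2 = -2 + ((4 + R)*(1/(2*n)))/2 = -2 + ((4 + R)/(2*n))/2 = -2 + (4 + R)/(4*n))
-663*w(4, z(F, 1)) = -663*√(4² + ((¼)*(4 + 1 - 8*1)/1)²) = -663*√(16 + ((¼)*1*(4 + 1 - 8))²) = -663*√(16 + ((¼)*1*(-3))²) = -663*√(16 + (-¾)²) = -663*√(16 + 9/16) = -663*√265/4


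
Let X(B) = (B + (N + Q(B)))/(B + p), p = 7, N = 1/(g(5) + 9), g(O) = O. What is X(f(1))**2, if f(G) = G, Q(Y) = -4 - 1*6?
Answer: 15625/12544 ≈ 1.2456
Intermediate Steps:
Q(Y) = -10 (Q(Y) = -4 - 6 = -10)
N = 1/14 (N = 1/(5 + 9) = 1/14 ≈ 0.071429)
X(B) = (-139/14 + B)/(7 + B) (X(B) = (B + (1/14 - 10))/(B + 7) = (B - 139/14)/(7 + B) = (-139/14 + B)/(7 + B))
X(f(1))**2 = ((-139/14 + 1)/(7 + 1))**2 = (-125/14/8)**2 = ((1/8)*(-125/14))**2 = (-125/112)**2 = 15625/12544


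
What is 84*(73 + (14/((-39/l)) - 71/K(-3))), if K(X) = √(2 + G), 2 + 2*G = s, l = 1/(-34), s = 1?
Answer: 1355368/221 - 1988*√6 ≈ 1263.3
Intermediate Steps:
l = -1/34 ≈ -0.029412
G = -½ (G = -1 + (½)*1 = -1 + ½ = -½ ≈ -0.50000)
K(X) = √6/2 (K(X) = √(2 - ½) = √(3/2) = √6/2)
84*(73 + (14/((-39/l)) - 71/K(-3))) = 84*(73 + (14/((-39/(-1/34))) - 71*√6/3)) = 84*(73 + (14/((-39*(-34))) - 71*√6/3)) = 84*(73 + (14/1326 - 71*√6/3)) = 84*(73 + (14*(1/1326) - 71*√6/3)) = 84*(73 + (7/663 - 71*√6/3)) = 84*(48406/663 - 71*√6/3) = 1355368/221 - 1988*√6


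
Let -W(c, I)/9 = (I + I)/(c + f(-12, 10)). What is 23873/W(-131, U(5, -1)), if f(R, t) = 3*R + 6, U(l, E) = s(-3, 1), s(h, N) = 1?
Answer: 3843553/18 ≈ 2.1353e+5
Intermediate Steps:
U(l, E) = 1
f(R, t) = 6 + 3*R
W(c, I) = -18*I/(-30 + c) (W(c, I) = -9*(I + I)/(c + (6 + 3*(-12))) = -9*2*I/(c + (6 - 36)) = -9*2*I/(c - 30) = -9*2*I/(-30 + c) = -18*I/(-30 + c))
23873/W(-131, U(5, -1)) = 23873/((-18*1/(-30 - 131))) = 23873/((-18*1/(-161))) = 23873/((-18*1*(-1/161))) = 23873/(18/161) = 23873*(161/18) = 3843553/18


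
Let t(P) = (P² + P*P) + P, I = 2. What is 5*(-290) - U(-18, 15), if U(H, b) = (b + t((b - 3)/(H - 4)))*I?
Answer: -179092/121 ≈ -1480.1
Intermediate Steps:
t(P) = P + 2*P² (t(P) = (P² + P²) + P = 2*P² + P = P + 2*P²)
U(H, b) = 2*b + 2*(1 + 2*(-3 + b)/(-4 + H))*(-3 + b)/(-4 + H) (U(H, b) = (b + ((b - 3)/(H - 4))*(1 + 2*((b - 3)/(H - 4))))*2 = (b + ((-3 + b)/(-4 + H))*(1 + 2*((-3 + b)/(-4 + H))))*2 = (b + ((-3 + b)/(-4 + H))*(1 + 2*(-3 + b)/(-4 + H)))*2 = (b + (1 + 2*(-3 + b)/(-4 + H))*(-3 + b)/(-4 + H))*2 = 2*b + 2*(1 + 2*(-3 + b)/(-4 + H))*(-3 + b)/(-4 + H))
5*(-290) - U(-18, 15) = 5*(-290) - 2*(15*(-4 - 18)² + (-3 + 15)*(-10 - 18 + 2*15))/(-4 - 18)² = -1450 - 2*(15*(-22)² + 12*(-10 - 18 + 30))/(-22)² = -1450 - 2*(15*484 + 12*2)/484 = -1450 - 2*(7260 + 24)/484 = -1450 - 2*7284/484 = -1450 - 1*3642/121 = -1450 - 3642/121 = -179092/121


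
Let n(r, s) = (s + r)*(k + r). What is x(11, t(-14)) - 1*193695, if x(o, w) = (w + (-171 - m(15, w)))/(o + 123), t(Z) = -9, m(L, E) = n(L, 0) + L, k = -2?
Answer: -12977760/67 ≈ -1.9370e+5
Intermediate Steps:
n(r, s) = (-2 + r)*(r + s) (n(r, s) = (s + r)*(-2 + r) = (r + s)*(-2 + r) = (-2 + r)*(r + s))
m(L, E) = L² - L (m(L, E) = (L² - 2*L - 2*0 + L*0) + L = (L² - 2*L + 0 + 0) + L = (L² - 2*L) + L = L² - L)
x(o, w) = (-381 + w)/(123 + o) (x(o, w) = (w + (-171 - 15*(-1 + 15)))/(o + 123) = (w + (-171 - 15*14))/(123 + o) = (w + (-171 - 1*210))/(123 + o) = (w + (-171 - 210))/(123 + o) = (w - 381)/(123 + o) = (-381 + w)/(123 + o))
x(11, t(-14)) - 1*193695 = (-381 - 9)/(123 + 11) - 1*193695 = -390/134 - 193695 = (1/134)*(-390) - 193695 = -195/67 - 193695 = -12977760/67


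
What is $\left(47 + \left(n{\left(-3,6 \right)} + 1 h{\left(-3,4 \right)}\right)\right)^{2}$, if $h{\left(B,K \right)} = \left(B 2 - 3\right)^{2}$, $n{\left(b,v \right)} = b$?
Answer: $15625$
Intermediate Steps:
$h{\left(B,K \right)} = \left(-3 + 2 B\right)^{2}$ ($h{\left(B,K \right)} = \left(2 B - 3\right)^{2} = \left(-3 + 2 B\right)^{2}$)
$\left(47 + \left(n{\left(-3,6 \right)} + 1 h{\left(-3,4 \right)}\right)\right)^{2} = \left(47 - \left(3 - \left(-3 + 2 \left(-3\right)\right)^{2}\right)\right)^{2} = \left(47 - \left(3 - \left(-3 - 6\right)^{2}\right)\right)^{2} = \left(47 - \left(3 - \left(-9\right)^{2}\right)\right)^{2} = \left(47 + \left(-3 + 1 \cdot 81\right)\right)^{2} = \left(47 + \left(-3 + 81\right)\right)^{2} = \left(47 + 78\right)^{2} = 125^{2} = 15625$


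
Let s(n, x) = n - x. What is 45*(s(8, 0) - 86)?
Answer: -3510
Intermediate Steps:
45*(s(8, 0) - 86) = 45*((8 - 1*0) - 86) = 45*((8 + 0) - 86) = 45*(8 - 86) = 45*(-78) = -3510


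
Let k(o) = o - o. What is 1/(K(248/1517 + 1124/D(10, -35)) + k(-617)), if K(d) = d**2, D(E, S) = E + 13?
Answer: 1217381881/2926877699344 ≈ 0.00041593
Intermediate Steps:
k(o) = 0
D(E, S) = 13 + E
1/(K(248/1517 + 1124/D(10, -35)) + k(-617)) = 1/((248/1517 + 1124/(13 + 10))**2 + 0) = 1/((248*(1/1517) + 1124/23)**2 + 0) = 1/((248/1517 + 1124*(1/23))**2 + 0) = 1/((248/1517 + 1124/23)**2 + 0) = 1/((1710812/34891)**2 + 0) = 1/(2926877699344/1217381881 + 0) = 1/(2926877699344/1217381881) = 1217381881/2926877699344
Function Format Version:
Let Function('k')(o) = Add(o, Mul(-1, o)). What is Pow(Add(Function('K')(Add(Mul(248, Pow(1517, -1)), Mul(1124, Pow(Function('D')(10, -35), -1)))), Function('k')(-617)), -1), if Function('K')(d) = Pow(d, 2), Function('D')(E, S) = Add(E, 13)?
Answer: Rational(1217381881, 2926877699344) ≈ 0.00041593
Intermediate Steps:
Function('k')(o) = 0
Function('D')(E, S) = Add(13, E)
Pow(Add(Function('K')(Add(Mul(248, Pow(1517, -1)), Mul(1124, Pow(Function('D')(10, -35), -1)))), Function('k')(-617)), -1) = Pow(Add(Pow(Add(Mul(248, Pow(1517, -1)), Mul(1124, Pow(Add(13, 10), -1))), 2), 0), -1) = Pow(Add(Pow(Add(Mul(248, Rational(1, 1517)), Mul(1124, Pow(23, -1))), 2), 0), -1) = Pow(Add(Pow(Add(Rational(248, 1517), Mul(1124, Rational(1, 23))), 2), 0), -1) = Pow(Add(Pow(Add(Rational(248, 1517), Rational(1124, 23)), 2), 0), -1) = Pow(Add(Pow(Rational(1710812, 34891), 2), 0), -1) = Pow(Add(Rational(2926877699344, 1217381881), 0), -1) = Pow(Rational(2926877699344, 1217381881), -1) = Rational(1217381881, 2926877699344)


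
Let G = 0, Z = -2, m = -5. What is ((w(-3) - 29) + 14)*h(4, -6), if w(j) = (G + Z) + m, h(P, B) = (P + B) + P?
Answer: -44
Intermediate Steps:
h(P, B) = B + 2*P (h(P, B) = (B + P) + P = B + 2*P)
w(j) = -7 (w(j) = (0 - 2) - 5 = -2 - 5 = -7)
((w(-3) - 29) + 14)*h(4, -6) = ((-7 - 29) + 14)*(-6 + 2*4) = (-36 + 14)*(-6 + 8) = -22*2 = -44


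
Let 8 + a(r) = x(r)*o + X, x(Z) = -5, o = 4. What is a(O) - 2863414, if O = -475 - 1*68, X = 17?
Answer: -2863425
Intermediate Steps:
O = -543 (O = -475 - 68 = -543)
a(r) = -11 (a(r) = -8 + (-5*4 + 17) = -8 + (-20 + 17) = -8 - 3 = -11)
a(O) - 2863414 = -11 - 2863414 = -2863425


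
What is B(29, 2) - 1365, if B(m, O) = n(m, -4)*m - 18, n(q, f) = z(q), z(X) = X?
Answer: -542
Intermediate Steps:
n(q, f) = q
B(m, O) = -18 + m² (B(m, O) = m*m - 18 = m² - 18 = -18 + m²)
B(29, 2) - 1365 = (-18 + 29²) - 1365 = (-18 + 841) - 1365 = 823 - 1365 = -542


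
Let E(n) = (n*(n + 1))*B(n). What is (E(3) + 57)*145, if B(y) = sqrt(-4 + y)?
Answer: 8265 + 1740*I ≈ 8265.0 + 1740.0*I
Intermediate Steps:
E(n) = n*sqrt(-4 + n)*(1 + n) (E(n) = (n*(n + 1))*sqrt(-4 + n) = (n*(1 + n))*sqrt(-4 + n) = n*sqrt(-4 + n)*(1 + n))
(E(3) + 57)*145 = (3*sqrt(-4 + 3)*(1 + 3) + 57)*145 = (3*sqrt(-1)*4 + 57)*145 = (3*I*4 + 57)*145 = (12*I + 57)*145 = (57 + 12*I)*145 = 8265 + 1740*I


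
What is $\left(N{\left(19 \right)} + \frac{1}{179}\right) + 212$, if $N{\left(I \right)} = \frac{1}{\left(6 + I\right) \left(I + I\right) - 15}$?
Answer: $\frac{35482494}{167365} \approx 212.01$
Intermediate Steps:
$N{\left(I \right)} = \frac{1}{-15 + 2 I \left(6 + I\right)}$ ($N{\left(I \right)} = \frac{1}{\left(6 + I\right) 2 I - 15} = \frac{1}{2 I \left(6 + I\right) - 15} = \frac{1}{-15 + 2 I \left(6 + I\right)}$)
$\left(N{\left(19 \right)} + \frac{1}{179}\right) + 212 = \left(\frac{1}{-15 + 2 \cdot 19^{2} + 12 \cdot 19} + \frac{1}{179}\right) + 212 = \left(\frac{1}{-15 + 2 \cdot 361 + 228} + \frac{1}{179}\right) + 212 = \left(\frac{1}{-15 + 722 + 228} + \frac{1}{179}\right) + 212 = \left(\frac{1}{935} + \frac{1}{179}\right) + 212 = \frac{1114}{167365} + 212 = \frac{35482494}{167365}$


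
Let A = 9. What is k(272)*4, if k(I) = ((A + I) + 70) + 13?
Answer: 1456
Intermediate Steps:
k(I) = 92 + I (k(I) = ((9 + I) + 70) + 13 = (79 + I) + 13 = 92 + I)
k(272)*4 = (92 + 272)*4 = 364*4 = 1456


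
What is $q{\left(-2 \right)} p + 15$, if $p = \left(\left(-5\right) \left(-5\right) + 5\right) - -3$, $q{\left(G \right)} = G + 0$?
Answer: $-51$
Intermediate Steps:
$q{\left(G \right)} = G$
$p = 33$ ($p = \left(25 + 5\right) + 3 = 30 + 3 = 33$)
$q{\left(-2 \right)} p + 15 = \left(-2\right) 33 + 15 = -66 + 15 = -51$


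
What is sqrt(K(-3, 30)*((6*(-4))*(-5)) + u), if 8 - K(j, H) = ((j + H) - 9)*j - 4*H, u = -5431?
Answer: sqrt(16409) ≈ 128.10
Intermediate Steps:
K(j, H) = 8 + 4*H - j*(-9 + H + j) (K(j, H) = 8 - (((j + H) - 9)*j - 4*H) = 8 - (((H + j) - 9)*j - 4*H) = 8 - ((-9 + H + j)*j - 4*H) = 8 - (j*(-9 + H + j) - 4*H) = 8 - (-4*H + j*(-9 + H + j)) = 8 + (4*H - j*(-9 + H + j)) = 8 + 4*H - j*(-9 + H + j))
sqrt(K(-3, 30)*((6*(-4))*(-5)) + u) = sqrt((8 - 1*(-3)**2 + 4*30 + 9*(-3) - 1*30*(-3))*((6*(-4))*(-5)) - 5431) = sqrt((8 - 1*9 + 120 - 27 + 90)*(-24*(-5)) - 5431) = sqrt((8 - 9 + 120 - 27 + 90)*120 - 5431) = sqrt(182*120 - 5431) = sqrt(21840 - 5431) = sqrt(16409)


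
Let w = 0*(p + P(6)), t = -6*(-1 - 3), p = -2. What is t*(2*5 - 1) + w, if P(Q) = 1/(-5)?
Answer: 216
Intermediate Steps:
P(Q) = -⅕
t = 24 (t = -6*(-4) = 24)
w = 0 (w = 0*(-2 - ⅕) = 0*(-11/5) = 0)
t*(2*5 - 1) + w = 24*(2*5 - 1) + 0 = 24*(10 - 1) + 0 = 24*9 + 0 = 216 + 0 = 216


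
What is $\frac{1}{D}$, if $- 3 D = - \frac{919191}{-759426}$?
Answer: $- \frac{759426}{306397} \approx -2.4786$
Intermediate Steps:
$D = - \frac{306397}{759426}$ ($D = - \frac{\left(-919191\right) \frac{1}{-759426}}{3} = - \frac{\left(-919191\right) \left(- \frac{1}{759426}\right)}{3} = \left(- \frac{1}{3}\right) \frac{306397}{253142} = - \frac{306397}{759426} \approx -0.40346$)
$\frac{1}{D} = \frac{1}{- \frac{306397}{759426}} = - \frac{759426}{306397}$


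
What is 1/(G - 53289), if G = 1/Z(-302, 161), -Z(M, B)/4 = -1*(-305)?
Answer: -1220/65012581 ≈ -1.8766e-5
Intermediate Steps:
Z(M, B) = -1220 (Z(M, B) = -(-4)*(-305) = -4*305 = -1220)
G = -1/1220 (G = 1/(-1220) = -1/1220 ≈ -0.00081967)
1/(G - 53289) = 1/(-1/1220 - 53289) = 1/(-65012581/1220) = -1220/65012581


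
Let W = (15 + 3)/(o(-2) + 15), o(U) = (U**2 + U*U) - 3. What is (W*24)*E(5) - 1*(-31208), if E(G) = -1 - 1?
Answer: 155824/5 ≈ 31165.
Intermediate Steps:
o(U) = -3 + 2*U**2 (o(U) = (U**2 + U**2) - 3 = 2*U**2 - 3 = -3 + 2*U**2)
E(G) = -2
W = 9/10 (W = (15 + 3)/((-3 + 2*(-2)**2) + 15) = 18/((-3 + 2*4) + 15) = 18/((-3 + 8) + 15) = 18/(5 + 15) = 18/20 = 18*(1/20) = 9/10 ≈ 0.90000)
(W*24)*E(5) - 1*(-31208) = ((9/10)*24)*(-2) - 1*(-31208) = (108/5)*(-2) + 31208 = -216/5 + 31208 = 155824/5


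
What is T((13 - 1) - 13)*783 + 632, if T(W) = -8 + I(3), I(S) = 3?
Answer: -3283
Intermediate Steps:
T(W) = -5 (T(W) = -8 + 3 = -5)
T((13 - 1) - 13)*783 + 632 = -5*783 + 632 = -3915 + 632 = -3283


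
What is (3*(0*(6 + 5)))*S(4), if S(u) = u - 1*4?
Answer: 0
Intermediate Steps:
S(u) = -4 + u (S(u) = u - 4 = -4 + u)
(3*(0*(6 + 5)))*S(4) = (3*(0*(6 + 5)))*(-4 + 4) = (3*(0*11))*0 = (3*0)*0 = 0*0 = 0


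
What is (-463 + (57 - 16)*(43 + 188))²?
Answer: 81144064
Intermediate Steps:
(-463 + (57 - 16)*(43 + 188))² = (-463 + 41*231)² = (-463 + 9471)² = 9008² = 81144064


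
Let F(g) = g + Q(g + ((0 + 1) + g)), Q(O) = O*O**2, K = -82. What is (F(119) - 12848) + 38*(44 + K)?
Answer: 13637746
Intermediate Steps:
Q(O) = O**3
F(g) = g + (1 + 2*g)**3 (F(g) = g + (g + ((0 + 1) + g))**3 = g + (g + (1 + g))**3 = g + (1 + 2*g)**3)
(F(119) - 12848) + 38*(44 + K) = ((119 + (1 + 2*119)**3) - 12848) + 38*(44 - 82) = ((119 + (1 + 238)**3) - 12848) + 38*(-38) = ((119 + 239**3) - 12848) - 1444 = ((119 + 13651919) - 12848) - 1444 = (13652038 - 12848) - 1444 = 13639190 - 1444 = 13637746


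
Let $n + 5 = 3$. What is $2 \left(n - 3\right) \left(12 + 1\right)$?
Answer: $-130$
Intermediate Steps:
$n = -2$ ($n = -5 + 3 = -2$)
$2 \left(n - 3\right) \left(12 + 1\right) = 2 \left(-2 - 3\right) \left(12 + 1\right) = 2 \left(-5\right) 13 = \left(-10\right) 13 = -130$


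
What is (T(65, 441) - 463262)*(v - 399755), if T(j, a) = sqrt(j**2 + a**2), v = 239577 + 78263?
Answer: 37948106730 - 81915*sqrt(198706) ≈ 3.7912e+10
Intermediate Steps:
v = 317840
T(j, a) = sqrt(a**2 + j**2)
(T(65, 441) - 463262)*(v - 399755) = (sqrt(441**2 + 65**2) - 463262)*(317840 - 399755) = (sqrt(194481 + 4225) - 463262)*(-81915) = (sqrt(198706) - 463262)*(-81915) = (-463262 + sqrt(198706))*(-81915) = 37948106730 - 81915*sqrt(198706)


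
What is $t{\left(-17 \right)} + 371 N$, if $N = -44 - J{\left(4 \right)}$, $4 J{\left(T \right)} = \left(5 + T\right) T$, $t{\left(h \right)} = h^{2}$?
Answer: $-19374$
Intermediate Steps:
$J{\left(T \right)} = \frac{T \left(5 + T\right)}{4}$ ($J{\left(T \right)} = \frac{\left(5 + T\right) T}{4} = \frac{T \left(5 + T\right)}{4}$)
$N = -53$ ($N = -44 - \frac{1}{4} \cdot 4 \left(5 + 4\right) = -44 - \frac{1}{4} \cdot 4 \cdot 9 = -44 - 9 = -53$)
$t{\left(-17 \right)} + 371 N = \left(-17\right)^{2} + 371 \left(-53\right) = 289 - 19663 = -19374$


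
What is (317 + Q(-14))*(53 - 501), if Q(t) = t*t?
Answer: -229824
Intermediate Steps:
Q(t) = t²
(317 + Q(-14))*(53 - 501) = (317 + (-14)²)*(53 - 501) = (317 + 196)*(-448) = 513*(-448) = -229824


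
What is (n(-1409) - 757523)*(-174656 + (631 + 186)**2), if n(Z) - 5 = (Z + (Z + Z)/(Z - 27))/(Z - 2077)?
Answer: -311474916600434521/834316 ≈ -3.7333e+11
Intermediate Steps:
n(Z) = 5 + (Z + 2*Z/(-27 + Z))/(-2077 + Z) (n(Z) = 5 + (Z + (Z + Z)/(Z - 27))/(Z - 2077) = 5 + (Z + (2*Z)/(-27 + Z))/(-2077 + Z) = 5 + (Z + 2*Z/(-27 + Z))/(-2077 + Z))
(n(-1409) - 757523)*(-174656 + (631 + 186)**2) = (3*(93465 - 3515*(-1409) + 2*(-1409)**2)/(56079 + (-1409)**2 - 2104*(-1409)) - 757523)*(-174656 + (631 + 186)**2) = (3*(93465 + 4952635 + 2*1985281)/(56079 + 1985281 + 2964536) - 757523)*(-174656 + 817**2) = (3*(93465 + 4952635 + 3970562)/5005896 - 757523)*(-174656 + 667489) = (3*(1/5005896)*9016662 - 757523)*492833 = (4508331/834316 - 757523)*492833 = -632009050937/834316*492833 = -311474916600434521/834316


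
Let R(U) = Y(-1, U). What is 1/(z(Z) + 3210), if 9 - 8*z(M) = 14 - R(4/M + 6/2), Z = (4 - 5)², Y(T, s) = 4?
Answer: 8/25679 ≈ 0.00031154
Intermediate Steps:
Z = 1 (Z = (-1)² = 1)
R(U) = 4
z(M) = -⅛ (z(M) = 9/8 - (14 - 1*4)/8 = 9/8 - (14 - 4)/8 = 9/8 - ⅛*10 = 9/8 - 5/4 = -⅛)
1/(z(Z) + 3210) = 1/(-⅛ + 3210) = 1/(25679/8) = 8/25679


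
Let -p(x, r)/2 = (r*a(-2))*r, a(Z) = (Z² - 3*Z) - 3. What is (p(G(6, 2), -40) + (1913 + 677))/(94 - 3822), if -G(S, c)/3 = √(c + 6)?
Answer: 9905/1864 ≈ 5.3138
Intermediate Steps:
a(Z) = -3 + Z² - 3*Z
G(S, c) = -3*√(6 + c) (G(S, c) = -3*√(c + 6) = -3*√(6 + c))
p(x, r) = -14*r² (p(x, r) = -2*r*(-3 + (-2)² - 3*(-2))*r = -2*r*(-3 + 4 + 6)*r = -2*r*7*r = -2*7*r*r = -14*r²)
(p(G(6, 2), -40) + (1913 + 677))/(94 - 3822) = (-14*(-40)² + (1913 + 677))/(94 - 3822) = (-14*1600 + 2590)/(-3728) = (-22400 + 2590)*(-1/3728) = -19810*(-1/3728) = 9905/1864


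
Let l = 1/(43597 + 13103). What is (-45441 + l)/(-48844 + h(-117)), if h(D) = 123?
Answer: 2576504699/2762480700 ≈ 0.93268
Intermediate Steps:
l = 1/56700 ≈ 1.7637e-5
(-45441 + l)/(-48844 + h(-117)) = (-45441 + 1/56700)/(-48844 + 123) = -2576504699/56700/(-48721) = -2576504699/56700*(-1/48721) = 2576504699/2762480700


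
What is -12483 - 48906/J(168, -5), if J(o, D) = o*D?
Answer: -1739469/140 ≈ -12425.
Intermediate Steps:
J(o, D) = D*o
-12483 - 48906/J(168, -5) = -12483 - 48906/((-5*168)) = -12483 - 48906/(-840) = -12483 - 48906*(-1/840) = -12483 + 8151/140 = -1739469/140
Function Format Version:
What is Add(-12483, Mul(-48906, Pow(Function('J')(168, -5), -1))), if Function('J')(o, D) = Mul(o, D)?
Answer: Rational(-1739469, 140) ≈ -12425.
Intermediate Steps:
Function('J')(o, D) = Mul(D, o)
Add(-12483, Mul(-48906, Pow(Function('J')(168, -5), -1))) = Add(-12483, Mul(-48906, Pow(Mul(-5, 168), -1))) = Add(-12483, Mul(-48906, Pow(-840, -1))) = Add(-12483, Mul(-48906, Rational(-1, 840))) = Add(-12483, Rational(8151, 140)) = Rational(-1739469, 140)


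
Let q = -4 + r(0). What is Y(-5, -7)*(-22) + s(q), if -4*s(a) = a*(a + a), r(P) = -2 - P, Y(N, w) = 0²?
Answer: -18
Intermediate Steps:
Y(N, w) = 0
q = -6 (q = -4 + (-2 - 1*0) = -4 + (-2 + 0) = -4 - 2 = -6)
s(a) = -a²/2 (s(a) = -a*(a + a)/4 = -a*2*a/4 = -a²/2)
Y(-5, -7)*(-22) + s(q) = 0*(-22) - ½*(-6)² = 0 - ½*36 = 0 - 18 = -18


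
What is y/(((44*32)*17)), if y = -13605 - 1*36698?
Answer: -269/128 ≈ -2.1016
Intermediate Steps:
y = -50303 (y = -13605 - 36698 = -50303)
y/(((44*32)*17)) = -50303/((44*32)*17) = -50303/(1408*17) = -50303/23936 = -50303*1/23936 = -269/128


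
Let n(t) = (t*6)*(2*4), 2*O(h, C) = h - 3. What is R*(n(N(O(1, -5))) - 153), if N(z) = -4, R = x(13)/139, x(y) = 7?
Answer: -2415/139 ≈ -17.374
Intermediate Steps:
O(h, C) = -3/2 + h/2 (O(h, C) = (h - 3)/2 = (-3 + h)/2 = -3/2 + h/2)
R = 7/139 ≈ 0.050360
n(t) = 48*t (n(t) = (6*t)*8 = 48*t)
R*(n(N(O(1, -5))) - 153) = 7*(48*(-4) - 153)/139 = 7*(-192 - 153)/139 = (7/139)*(-345) = -2415/139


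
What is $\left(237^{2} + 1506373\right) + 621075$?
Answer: $2183617$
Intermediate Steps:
$\left(237^{2} + 1506373\right) + 621075 = \left(56169 + 1506373\right) + 621075 = 1562542 + 621075 = 2183617$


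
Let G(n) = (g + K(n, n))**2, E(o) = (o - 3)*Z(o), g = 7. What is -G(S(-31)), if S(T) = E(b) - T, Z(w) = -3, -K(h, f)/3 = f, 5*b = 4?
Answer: -279841/25 ≈ -11194.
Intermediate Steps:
b = 4/5 (b = (1/5)*4 = 4/5 ≈ 0.80000)
K(h, f) = -3*f
E(o) = 9 - 3*o (E(o) = (o - 3)*(-3) = (-3 + o)*(-3) = 9 - 3*o)
S(T) = 33/5 - T (S(T) = (9 - 3*4/5) - T = (9 - 12/5) - T = 33/5 - T)
G(n) = (7 - 3*n)**2
-G(S(-31)) = -(-7 + 3*(33/5 - 1*(-31)))**2 = -(-7 + 3*(33/5 + 31))**2 = -(-7 + 3*(188/5))**2 = -(-7 + 564/5)**2 = -(529/5)**2 = -1*279841/25 = -279841/25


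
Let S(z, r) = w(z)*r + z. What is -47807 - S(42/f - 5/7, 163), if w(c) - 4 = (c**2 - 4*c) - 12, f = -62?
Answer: -2247308653/47089 ≈ -47725.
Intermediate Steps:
w(c) = -8 + c**2 - 4*c (w(c) = 4 + ((c**2 - 4*c) - 12) = 4 + (-12 + c**2 - 4*c) = -8 + c**2 - 4*c)
S(z, r) = z + r*(-8 + z**2 - 4*z) (S(z, r) = (-8 + z**2 - 4*z)*r + z = r*(-8 + z**2 - 4*z) + z = z + r*(-8 + z**2 - 4*z))
-47807 - S(42/f - 5/7, 163) = -47807 - ((42/(-62) - 5/7) - 1*163*(8 - (42/(-62) - 5/7)**2 + 4*(42/(-62) - 5/7))) = -47807 - ((42*(-1/62) - 5*1/7) - 1*163*(8 - (42*(-1/62) - 5*1/7)**2 + 4*(42*(-1/62) - 5*1/7))) = -47807 - ((-21/31 - 5/7) - 1*163*(8 - (-21/31 - 5/7)**2 + 4*(-21/31 - 5/7))) = -47807 - (-302/217 - 1*163*(8 - (-302/217)**2 + 4*(-302/217))) = -47807 - (-302/217 - 1*163*(8 - 1*91204/47089 - 1208/217)) = -47807 - (-302/217 - 1*163*(8 - 91204/47089 - 1208/217)) = -47807 - (-302/217 - 1*163*23372/47089) = -47807 - (-302/217 - 3809636/47089) = -47807 - 1*(-3875170/47089) = -47807 + 3875170/47089 = -2247308653/47089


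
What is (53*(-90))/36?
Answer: -265/2 ≈ -132.50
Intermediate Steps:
(53*(-90))/36 = -4770*1/36 = -265/2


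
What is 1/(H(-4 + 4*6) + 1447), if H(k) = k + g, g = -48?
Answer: 1/1419 ≈ 0.00070472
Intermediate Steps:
H(k) = -48 + k (H(k) = k - 48 = -48 + k)
1/(H(-4 + 4*6) + 1447) = 1/((-48 + (-4 + 4*6)) + 1447) = 1/((-48 + (-4 + 24)) + 1447) = 1/((-48 + 20) + 1447) = 1/(-28 + 1447) = 1/1419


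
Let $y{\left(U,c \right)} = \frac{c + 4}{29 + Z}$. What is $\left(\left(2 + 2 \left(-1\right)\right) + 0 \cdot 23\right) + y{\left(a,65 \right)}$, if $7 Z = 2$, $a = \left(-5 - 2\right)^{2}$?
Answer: $\frac{483}{205} \approx 2.3561$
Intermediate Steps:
$a = 49$ ($a = \left(-7\right)^{2} = 49$)
$Z = \frac{2}{7}$ ($Z = \frac{1}{7} \cdot 2 = \frac{2}{7} \approx 0.28571$)
$y{\left(U,c \right)} = \frac{28}{205} + \frac{7 c}{205}$ ($y{\left(U,c \right)} = \frac{c + 4}{29 + \frac{2}{7}} = \frac{4 + c}{\frac{205}{7}} = \left(4 + c\right) \frac{7}{205} = \frac{28}{205} + \frac{7 c}{205}$)
$\left(\left(2 + 2 \left(-1\right)\right) + 0 \cdot 23\right) + y{\left(a,65 \right)} = \left(\left(2 + 2 \left(-1\right)\right) + 0 \cdot 23\right) + \left(\frac{28}{205} + \frac{7}{205} \cdot 65\right) = \left(\left(2 - 2\right) + 0\right) + \left(\frac{28}{205} + \frac{91}{41}\right) = \left(0 + 0\right) + \frac{483}{205} = 0 + \frac{483}{205} = \frac{483}{205}$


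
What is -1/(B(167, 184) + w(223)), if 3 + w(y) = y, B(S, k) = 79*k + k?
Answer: -1/14940 ≈ -6.6934e-5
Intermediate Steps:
B(S, k) = 80*k
w(y) = -3 + y
-1/(B(167, 184) + w(223)) = -1/(80*184 + (-3 + 223)) = -1/(14720 + 220) = -1/14940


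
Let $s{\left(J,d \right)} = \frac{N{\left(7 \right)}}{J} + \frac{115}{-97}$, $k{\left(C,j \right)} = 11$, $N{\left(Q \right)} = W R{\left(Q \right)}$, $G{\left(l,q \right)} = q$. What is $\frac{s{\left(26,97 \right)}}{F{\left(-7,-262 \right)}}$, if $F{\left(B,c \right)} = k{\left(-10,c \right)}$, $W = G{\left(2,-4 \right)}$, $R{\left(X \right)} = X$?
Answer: $- \frac{2853}{13871} \approx -0.20568$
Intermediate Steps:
$W = -4$
$N{\left(Q \right)} = - 4 Q$
$F{\left(B,c \right)} = 11$
$s{\left(J,d \right)} = - \frac{115}{97} - \frac{28}{J}$ ($s{\left(J,d \right)} = \frac{\left(-4\right) 7}{J} + \frac{115}{-97} = - \frac{28}{J} + 115 \left(- \frac{1}{97}\right) = - \frac{28}{J} - \frac{115}{97} = - \frac{115}{97} - \frac{28}{J}$)
$\frac{s{\left(26,97 \right)}}{F{\left(-7,-262 \right)}} = \frac{- \frac{115}{97} - \frac{28}{26}}{11} = \left(- \frac{115}{97} - \frac{14}{13}\right) \frac{1}{11} = \left(- \frac{2853}{1261}\right) \frac{1}{11} = - \frac{2853}{13871}$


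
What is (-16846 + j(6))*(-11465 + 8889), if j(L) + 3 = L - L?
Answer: 43403024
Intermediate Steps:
j(L) = -3 (j(L) = -3 + (L - L) = -3 + 0 = -3)
(-16846 + j(6))*(-11465 + 8889) = (-16846 - 3)*(-11465 + 8889) = -16849*(-2576) = 43403024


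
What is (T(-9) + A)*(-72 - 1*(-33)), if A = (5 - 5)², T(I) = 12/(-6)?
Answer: 78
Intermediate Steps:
T(I) = -2 (T(I) = 12*(-⅙) = -2)
A = 0 (A = 0² = 0)
(T(-9) + A)*(-72 - 1*(-33)) = (-2 + 0)*(-72 - 1*(-33)) = -2*(-72 + 33) = -2*(-39) = 78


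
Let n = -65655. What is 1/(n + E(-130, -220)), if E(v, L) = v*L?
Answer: -1/37055 ≈ -2.6987e-5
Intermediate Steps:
E(v, L) = L*v
1/(n + E(-130, -220)) = 1/(-65655 - 220*(-130)) = 1/(-65655 + 28600) = 1/(-37055) = -1/37055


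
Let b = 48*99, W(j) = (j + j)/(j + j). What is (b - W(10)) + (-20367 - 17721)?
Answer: -33337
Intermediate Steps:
W(j) = 1 (W(j) = (2*j)/((2*j)) = (2*j)*(1/(2*j)) = 1)
b = 4752
(b - W(10)) + (-20367 - 17721) = (4752 - 1*1) + (-20367 - 17721) = (4752 - 1) - 38088 = 4751 - 38088 = -33337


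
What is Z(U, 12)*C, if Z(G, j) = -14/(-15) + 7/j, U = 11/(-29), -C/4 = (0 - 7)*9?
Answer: 1911/5 ≈ 382.20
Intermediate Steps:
C = 252 (C = -4*(0 - 7)*9 = -(-28)*9 = -4*(-63) = 252)
U = -11/29 (U = 11*(-1/29) = -11/29 ≈ -0.37931)
Z(G, j) = 14/15 + 7/j (Z(G, j) = -14*(-1/15) + 7/j = 14/15 + 7/j)
Z(U, 12)*C = (14/15 + 7/12)*252 = (91/60)*252 = 1911/5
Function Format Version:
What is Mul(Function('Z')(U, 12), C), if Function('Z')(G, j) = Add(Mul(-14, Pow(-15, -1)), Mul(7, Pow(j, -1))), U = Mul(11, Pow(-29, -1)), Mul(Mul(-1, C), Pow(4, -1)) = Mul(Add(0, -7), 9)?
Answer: Rational(1911, 5) ≈ 382.20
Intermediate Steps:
C = 252 (C = Mul(-4, Mul(Add(0, -7), 9)) = Mul(-4, Mul(-7, 9)) = Mul(-4, -63) = 252)
U = Rational(-11, 29) (U = Mul(11, Rational(-1, 29)) = Rational(-11, 29) ≈ -0.37931)
Function('Z')(G, j) = Add(Rational(14, 15), Mul(7, Pow(j, -1))) (Function('Z')(G, j) = Add(Mul(-14, Rational(-1, 15)), Mul(7, Pow(j, -1))) = Add(Rational(14, 15), Mul(7, Pow(j, -1))))
Mul(Function('Z')(U, 12), C) = Mul(Add(Rational(14, 15), Mul(7, Pow(12, -1))), 252) = Mul(Add(Rational(14, 15), Mul(7, Rational(1, 12))), 252) = Mul(Add(Rational(14, 15), Rational(7, 12)), 252) = Mul(Rational(91, 60), 252) = Rational(1911, 5)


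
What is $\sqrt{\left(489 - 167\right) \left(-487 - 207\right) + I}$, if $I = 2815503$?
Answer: $\sqrt{2592035} \approx 1610.0$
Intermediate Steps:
$\sqrt{\left(489 - 167\right) \left(-487 - 207\right) + I} = \sqrt{\left(489 - 167\right) \left(-487 - 207\right) + 2815503} = \sqrt{322 \left(-694\right) + 2815503} = \sqrt{-223468 + 2815503} = \sqrt{2592035}$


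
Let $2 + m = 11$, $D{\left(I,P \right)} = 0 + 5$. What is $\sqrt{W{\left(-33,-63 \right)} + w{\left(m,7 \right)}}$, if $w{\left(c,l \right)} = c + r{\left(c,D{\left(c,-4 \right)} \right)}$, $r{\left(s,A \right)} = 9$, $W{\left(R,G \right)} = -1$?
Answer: $\sqrt{17} \approx 4.1231$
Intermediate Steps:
$D{\left(I,P \right)} = 5$
$m = 9$ ($m = -2 + 11 = 9$)
$w{\left(c,l \right)} = 9 + c$ ($w{\left(c,l \right)} = c + 9 = 9 + c$)
$\sqrt{W{\left(-33,-63 \right)} + w{\left(m,7 \right)}} = \sqrt{-1 + \left(9 + 9\right)} = \sqrt{-1 + 18} = \sqrt{17}$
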